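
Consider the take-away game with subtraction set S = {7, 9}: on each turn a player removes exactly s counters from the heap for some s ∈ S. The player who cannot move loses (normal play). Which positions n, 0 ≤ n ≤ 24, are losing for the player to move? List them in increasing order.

0, 1, 2, 3, 4, 5, 6, 16, 17, 18, 19, 20, 21, 22

G(0) = 0
G(1) = mex{} = 0
G(2) = mex{} = 0
G(3) = mex{} = 0
G(4) = mex{} = 0
G(5) = mex{} = 0
G(6) = mex{} = 0
G(7) = mex{0} = 1
G(8) = mex{0} = 1
G(9) = mex{0,0} = 1
G(10) = mex{0,0} = 1
G(11) = mex{0,0} = 1
G(12) = mex{0,0} = 1
G(13) = mex{0,0} = 1
G(14) = mex{1,0} = 2
G(15) = mex{1,0} = 2
G(16) = mex{1,1} = 0
G(17) = mex{1,1} = 0
G(18) = mex{1,1} = 0
G(19) = mex{1,1} = 0
G(20) = mex{1,1} = 0
G(21) = mex{2,1} = 0
G(22) = mex{2,1} = 0
G(23) = mex{0,2} = 1
G(24) = mex{0,2} = 1
P-positions are exactly the n with G(n) = 0.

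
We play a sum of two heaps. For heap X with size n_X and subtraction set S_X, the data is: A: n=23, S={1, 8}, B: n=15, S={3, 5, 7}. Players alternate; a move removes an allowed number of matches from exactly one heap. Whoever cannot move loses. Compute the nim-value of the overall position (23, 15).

0

Heap A, S = {1, 8}:
G(0) = 0
G(1) = mex{0} = 1
G(2) = mex{1} = 0
G(3) = mex{0} = 1
G(4) = mex{1} = 0
G(5) = mex{0} = 1
G(6) = mex{1} = 0
G(7) = mex{0} = 1
G(8) = mex{1,0} = 2
G(9) = mex{2,1} = 0
G(10) = mex{0,0} = 1
G(11) = mex{1,1} = 0
G(12) = mex{0,0} = 1
G(13) = mex{1,1} = 0
G(14) = mex{0,0} = 1
G(15) = mex{1,1} = 0
G(16) = mex{0,2} = 1
G(17) = mex{1,0} = 2
G(18) = mex{2,1} = 0
G(19) = mex{0,0} = 1
G(20) = mex{1,1} = 0
G(21) = mex{0,0} = 1
G(22) = mex{1,1} = 0
G(23) = mex{0,0} = 1
G_A(23) = 1.
Heap B, S = {3, 5, 7}:
G(0) = 0
G(1) = mex{} = 0
G(2) = mex{} = 0
G(3) = mex{0} = 1
G(4) = mex{0} = 1
G(5) = mex{0,0} = 1
G(6) = mex{1,0} = 2
G(7) = mex{1,0,0} = 2
G(8) = mex{1,1,0} = 2
G(9) = mex{2,1,0} = 3
G(10) = mex{2,1,1} = 0
G(11) = mex{2,2,1} = 0
G(12) = mex{3,2,1} = 0
G(13) = mex{0,2,2} = 1
G(14) = mex{0,3,2} = 1
G(15) = mex{0,0,2} = 1
G_B(15) = 1.
Combined Grundy value = 1 ⊕ 1 = 0.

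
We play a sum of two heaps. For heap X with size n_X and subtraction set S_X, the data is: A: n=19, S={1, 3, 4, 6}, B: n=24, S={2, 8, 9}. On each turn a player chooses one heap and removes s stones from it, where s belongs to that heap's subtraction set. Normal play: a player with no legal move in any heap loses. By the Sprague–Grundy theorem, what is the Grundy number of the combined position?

Heap A, S = {1, 3, 4, 6}:
G(0) = 0
G(1) = mex{0} = 1
G(2) = mex{1} = 0
G(3) = mex{0,0} = 1
G(4) = mex{1,1,0} = 2
G(5) = mex{2,0,1} = 3
G(6) = mex{3,1,0,0} = 2
G(7) = mex{2,2,1,1} = 0
G(8) = mex{0,3,2,0} = 1
G(9) = mex{1,2,3,1} = 0
G(10) = mex{0,0,2,2} = 1
G(11) = mex{1,1,0,3} = 2
G(12) = mex{2,0,1,2} = 3
G(13) = mex{3,1,0,0} = 2
G(14) = mex{2,2,1,1} = 0
G(15) = mex{0,3,2,0} = 1
G(16) = mex{1,2,3,1} = 0
G(17) = mex{0,0,2,2} = 1
G(18) = mex{1,1,0,3} = 2
G(19) = mex{2,0,1,2} = 3
G_A(19) = 3.
Heap B, S = {2, 8, 9}:
G(0) = 0
G(1) = mex{} = 0
G(2) = mex{0} = 1
G(3) = mex{0} = 1
G(4) = mex{1} = 0
G(5) = mex{1} = 0
G(6) = mex{0} = 1
G(7) = mex{0} = 1
G(8) = mex{1,0} = 2
G(9) = mex{1,0,0} = 2
G(10) = mex{2,1,0} = 3
G(11) = mex{2,1,1} = 0
G(12) = mex{3,0,1} = 2
G(13) = mex{0,0,0} = 1
G(14) = mex{2,1,0} = 3
G(15) = mex{1,1,1} = 0
G(16) = mex{3,2,1} = 0
G(17) = mex{0,2,2} = 1
G(18) = mex{0,3,2} = 1
G(19) = mex{1,0,3} = 2
G(20) = mex{1,2,0} = 3
G(21) = mex{2,1,2} = 0
G(22) = mex{3,3,1} = 0
G(23) = mex{0,0,3} = 1
G(24) = mex{0,0,0} = 1
G_B(24) = 1.
Combined Grundy value = 3 ⊕ 1 = 2.

2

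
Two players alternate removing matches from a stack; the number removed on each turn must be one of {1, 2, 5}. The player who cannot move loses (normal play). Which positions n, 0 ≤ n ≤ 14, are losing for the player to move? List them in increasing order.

n :  0  1  2  3  4  5  6  7  8  9 10 11 12 13 14
G :  0  1  2  0  1  2  0  1  2  0  1  2  0  1  2
P-positions are exactly the n with G(n) = 0.

0, 3, 6, 9, 12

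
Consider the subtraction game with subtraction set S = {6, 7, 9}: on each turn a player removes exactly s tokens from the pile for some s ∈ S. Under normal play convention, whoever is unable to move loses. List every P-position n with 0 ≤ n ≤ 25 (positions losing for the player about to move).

0, 1, 2, 3, 4, 5, 15, 16, 17, 18, 19, 20

G(0) = 0
G(1) = mex{} = 0
G(2) = mex{} = 0
G(3) = mex{} = 0
G(4) = mex{} = 0
G(5) = mex{} = 0
G(6) = mex{0} = 1
G(7) = mex{0,0} = 1
G(8) = mex{0,0} = 1
G(9) = mex{0,0,0} = 1
G(10) = mex{0,0,0} = 1
G(11) = mex{0,0,0} = 1
G(12) = mex{1,0,0} = 2
G(13) = mex{1,1,0} = 2
G(14) = mex{1,1,0} = 2
G(15) = mex{1,1,1} = 0
G(16) = mex{1,1,1} = 0
G(17) = mex{1,1,1} = 0
G(18) = mex{2,1,1} = 0
G(19) = mex{2,2,1} = 0
G(20) = mex{2,2,1} = 0
G(21) = mex{0,2,2} = 1
G(22) = mex{0,0,2} = 1
G(23) = mex{0,0,2} = 1
G(24) = mex{0,0,0} = 1
G(25) = mex{0,0,0} = 1
P-positions are exactly the n with G(n) = 0.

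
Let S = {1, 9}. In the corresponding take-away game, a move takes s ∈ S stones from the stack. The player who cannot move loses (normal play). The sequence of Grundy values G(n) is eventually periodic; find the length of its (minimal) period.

2

G(0) = 0
G(1) = mex{0} = 1
G(2) = mex{1} = 0
G(3) = mex{0} = 1
G(4) = mex{1} = 0
G(5) = mex{0} = 1
G(6) = mex{1} = 0
G(7) = mex{0} = 1
G(8) = mex{1} = 0
G(9) = mex{0,0} = 1
G(10) = mex{1,1} = 0
G(11) = mex{0,0} = 1
G(12) = mex{1,1} = 0
G(13) = mex{0,0} = 1
G(14) = mex{1,1} = 0
G(n+2) = G(n) holds for n = 0,…,8 (a full window of length max(S) = 9), so the sequence is purely periodic with period 2.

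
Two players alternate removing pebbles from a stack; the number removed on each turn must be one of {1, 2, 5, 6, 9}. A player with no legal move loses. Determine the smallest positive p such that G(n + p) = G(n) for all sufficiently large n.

n :  0  1  2  3  4  5  6  7  8  9 10 11 12 13 14 15 16 17
G :  0  1  2  0  1  2  3  0  1  2  0  1  2  3  0  1  2  0
G(n+7) = G(n) holds for n = 0,…,8 (a full window of length max(S) = 9), so the sequence is purely periodic with period 7.

7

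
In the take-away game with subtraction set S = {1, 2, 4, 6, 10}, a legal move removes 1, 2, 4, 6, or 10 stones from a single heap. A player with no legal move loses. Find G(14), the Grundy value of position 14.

3

G(0) = 0
G(1) = mex{0} = 1
G(2) = mex{1,0} = 2
G(3) = mex{2,1} = 0
G(4) = mex{0,2,0} = 1
G(5) = mex{1,0,1} = 2
G(6) = mex{2,1,2,0} = 3
G(7) = mex{3,2,0,1} = 4
G(8) = mex{4,3,1,2} = 0
G(9) = mex{0,4,2,0} = 1
G(10) = mex{1,0,3,1,0} = 2
G(11) = mex{2,1,4,2,1} = 0
G(12) = mex{0,2,0,3,2} = 1
G(13) = mex{1,0,1,4,0} = 2
G(14) = mex{2,1,2,0,1} = 3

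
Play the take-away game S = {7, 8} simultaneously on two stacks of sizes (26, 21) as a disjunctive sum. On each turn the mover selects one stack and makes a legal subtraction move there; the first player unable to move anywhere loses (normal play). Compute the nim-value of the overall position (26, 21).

1

All stacks use S = {7, 8}:
G(0) = 0
G(1) = mex{} = 0
G(2) = mex{} = 0
G(3) = mex{} = 0
G(4) = mex{} = 0
G(5) = mex{} = 0
G(6) = mex{} = 0
G(7) = mex{0} = 1
G(8) = mex{0,0} = 1
G(9) = mex{0,0} = 1
G(10) = mex{0,0} = 1
G(11) = mex{0,0} = 1
G(12) = mex{0,0} = 1
G(13) = mex{0,0} = 1
G(14) = mex{1,0} = 2
G(15) = mex{1,1} = 0
G(16) = mex{1,1} = 0
G(17) = mex{1,1} = 0
G(18) = mex{1,1} = 0
G(19) = mex{1,1} = 0
G(20) = mex{1,1} = 0
G(21) = mex{2,1} = 0
G(22) = mex{0,2} = 1
G(23) = mex{0,0} = 1
G(24) = mex{0,0} = 1
G(25) = mex{0,0} = 1
G(26) = mex{0,0} = 1
Stack A: G(26) = 1.
Stack B: G(21) = 0.
Combined Grundy value = 1 ⊕ 0 = 1.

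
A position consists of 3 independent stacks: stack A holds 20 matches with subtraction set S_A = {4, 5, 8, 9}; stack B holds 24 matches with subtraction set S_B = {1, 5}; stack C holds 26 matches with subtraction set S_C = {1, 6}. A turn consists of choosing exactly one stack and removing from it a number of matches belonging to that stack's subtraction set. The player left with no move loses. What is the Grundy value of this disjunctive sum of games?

0

Stack A, S = {4, 5, 8, 9}:
n :  0  1  2  3  4  5  6  7  8  9 10 11 12 13 14 15 16 17 18 19 20
G :  0  0  0  0  1  1  1  1  2  2  2  2  3  0  0  0  0  1  1  1  1
G_A(20) = 1.
Stack B, S = {1, 5}:
n :  0  1  2  3  4  5  6  7  8  9 10 11 12 13 14 15 16 17 18 19 20 21 22 23 24
G :  0  1  0  1  0  1  0  1  0  1  0  1  0  1  0  1  0  1  0  1  0  1  0  1  0
G_B(24) = 0.
Stack C, S = {1, 6}:
n :  0  1  2  3  4  5  6  7  8  9 10 11 12 13 14 15 16 17 18 19 20 21 22 23 24 25 26
G :  0  1  0  1  0  1  2  0  1  0  1  0  1  2  0  1  0  1  0  1  2  0  1  0  1  0  1
G_C(26) = 1.
Combined Grundy value = 1 ⊕ 0 ⊕ 1 = 0.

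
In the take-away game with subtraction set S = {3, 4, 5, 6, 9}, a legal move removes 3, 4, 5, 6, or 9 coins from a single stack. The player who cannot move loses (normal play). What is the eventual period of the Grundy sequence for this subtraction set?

12

G(0) = 0
G(1) = mex{} = 0
G(2) = mex{} = 0
G(3) = mex{0} = 1
G(4) = mex{0,0} = 1
G(5) = mex{0,0,0} = 1
G(6) = mex{1,0,0,0} = 2
G(7) = mex{1,1,0,0} = 2
G(8) = mex{1,1,1,0} = 2
G(9) = mex{2,1,1,1,0} = 3
G(10) = mex{2,2,1,1,0} = 3
G(11) = mex{2,2,2,1,0} = 3
G(12) = mex{3,2,2,2,1} = 0
G(13) = mex{3,3,2,2,1} = 0
G(14) = mex{3,3,3,2,1} = 0
G(15) = mex{0,3,3,3,2} = 1
G(16) = mex{0,0,3,3,2} = 1
G(17) = mex{0,0,0,3,2} = 1
G(18) = mex{1,0,0,0,3} = 2
G(19) = mex{1,1,0,0,3} = 2
G(20) = mex{1,1,1,0,3} = 2
G(21) = mex{2,1,1,1,0} = 3
G(22) = mex{2,2,1,1,0} = 3
G(23) = mex{2,2,2,1,0} = 3
G(24) = mex{3,2,2,2,1} = 0
G(25) = mex{3,3,2,2,1} = 0
G(n+12) = G(n) holds for n = 0,…,8 (a full window of length max(S) = 9), so the sequence is purely periodic with period 12.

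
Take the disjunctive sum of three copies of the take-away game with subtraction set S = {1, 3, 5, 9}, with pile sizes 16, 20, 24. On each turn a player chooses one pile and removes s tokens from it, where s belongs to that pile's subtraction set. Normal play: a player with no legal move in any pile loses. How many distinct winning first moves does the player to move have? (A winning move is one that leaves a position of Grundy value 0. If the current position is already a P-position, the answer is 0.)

0

All piles use S = {1, 3, 5, 9}:
G(0) = 0
G(1) = mex{0} = 1
G(2) = mex{1} = 0
G(3) = mex{0,0} = 1
G(4) = mex{1,1} = 0
G(5) = mex{0,0,0} = 1
G(6) = mex{1,1,1} = 0
G(7) = mex{0,0,0} = 1
G(8) = mex{1,1,1} = 0
G(9) = mex{0,0,0,0} = 1
G(10) = mex{1,1,1,1} = 0
G(11) = mex{0,0,0,0} = 1
G(12) = mex{1,1,1,1} = 0
G(13) = mex{0,0,0,0} = 1
G(14) = mex{1,1,1,1} = 0
G(15) = mex{0,0,0,0} = 1
G(16) = mex{1,1,1,1} = 0
G(17) = mex{0,0,0,0} = 1
G(18) = mex{1,1,1,1} = 0
G(19) = mex{0,0,0,0} = 1
G(20) = mex{1,1,1,1} = 0
G(21) = mex{0,0,0,0} = 1
G(22) = mex{1,1,1,1} = 0
G(23) = mex{0,0,0,0} = 1
G(24) = mex{1,1,1,1} = 0
Pile A: G(16) = 0.
Pile B: G(20) = 0.
Pile C: G(24) = 0.
Combined Grundy value = 0 ⊕ 0 ⊕ 0 = 0.
A winning move leaves total XOR = 0, i.e. changes one component's Grundy value g to g ⊕ X where X is the current total.
Pile A: target g' = 0⊕0 = 0, but every legal move changes the Grundy value (mex property), so 0 moves.
Pile B: target g' = 0⊕0 = 0, but every legal move changes the Grundy value (mex property), so 0 moves.
Pile C: target g' = 0⊕0 = 0, but every legal move changes the Grundy value (mex property), so 0 moves.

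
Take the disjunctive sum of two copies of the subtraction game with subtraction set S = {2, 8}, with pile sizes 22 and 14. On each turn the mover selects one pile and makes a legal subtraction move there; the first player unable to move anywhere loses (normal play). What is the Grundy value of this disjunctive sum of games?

1

All piles use S = {2, 8}:
n :  0  1  2  3  4  5  6  7  8  9 10 11 12 13 14 15 16 17 18 19 20 21 22
G :  0  0  1  1  0  0  1  1  2  2  0  0  1  1  0  0  1  1  2  2  0  0  1
Pile A: G(22) = 1.
Pile B: G(14) = 0.
Combined Grundy value = 1 ⊕ 0 = 1.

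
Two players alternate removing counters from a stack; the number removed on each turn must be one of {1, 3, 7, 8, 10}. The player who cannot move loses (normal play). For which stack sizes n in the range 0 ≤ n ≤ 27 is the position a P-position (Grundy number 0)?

G(0) = 0
G(1) = mex{0} = 1
G(2) = mex{1} = 0
G(3) = mex{0,0} = 1
G(4) = mex{1,1} = 0
G(5) = mex{0,0} = 1
G(6) = mex{1,1} = 0
G(7) = mex{0,0,0} = 1
G(8) = mex{1,1,1,0} = 2
G(9) = mex{2,0,0,1} = 3
G(10) = mex{3,1,1,0,0} = 2
G(11) = mex{2,2,0,1,1} = 3
G(12) = mex{3,3,1,0,0} = 2
G(13) = mex{2,2,0,1,1} = 3
G(14) = mex{3,3,1,0,0} = 2
G(15) = mex{2,2,2,1,1} = 0
G(16) = mex{0,3,3,2,0} = 1
G(17) = mex{1,2,2,3,1} = 0
G(18) = mex{0,0,3,2,2} = 1
G(19) = mex{1,1,2,3,3} = 0
G(20) = mex{0,0,3,2,2} = 1
G(21) = mex{1,1,2,3,3} = 0
G(22) = mex{0,0,0,2,2} = 1
G(23) = mex{1,1,1,0,3} = 2
G(24) = mex{2,0,0,1,2} = 3
G(25) = mex{3,1,1,0,0} = 2
G(26) = mex{2,2,0,1,1} = 3
G(27) = mex{3,3,1,0,0} = 2
P-positions are exactly the n with G(n) = 0.

0, 2, 4, 6, 15, 17, 19, 21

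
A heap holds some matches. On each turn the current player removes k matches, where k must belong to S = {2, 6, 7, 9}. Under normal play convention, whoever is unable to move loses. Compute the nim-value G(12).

2

n :  0  1  2  3  4  5  6  7  8  9 10 11 12
G :  0  0  1  1  0  0  1  1  2  2  3  3  2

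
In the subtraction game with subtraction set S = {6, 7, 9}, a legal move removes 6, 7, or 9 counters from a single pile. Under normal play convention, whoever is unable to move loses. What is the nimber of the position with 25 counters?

1

G(0) = 0
G(1) = mex{} = 0
G(2) = mex{} = 0
G(3) = mex{} = 0
G(4) = mex{} = 0
G(5) = mex{} = 0
G(6) = mex{0} = 1
G(7) = mex{0,0} = 1
G(8) = mex{0,0} = 1
G(9) = mex{0,0,0} = 1
G(10) = mex{0,0,0} = 1
G(11) = mex{0,0,0} = 1
G(12) = mex{1,0,0} = 2
G(13) = mex{1,1,0} = 2
G(14) = mex{1,1,0} = 2
G(15) = mex{1,1,1} = 0
G(16) = mex{1,1,1} = 0
G(17) = mex{1,1,1} = 0
G(18) = mex{2,1,1} = 0
G(19) = mex{2,2,1} = 0
G(20) = mex{2,2,1} = 0
G(21) = mex{0,2,2} = 1
G(22) = mex{0,0,2} = 1
G(23) = mex{0,0,2} = 1
G(24) = mex{0,0,0} = 1
G(25) = mex{0,0,0} = 1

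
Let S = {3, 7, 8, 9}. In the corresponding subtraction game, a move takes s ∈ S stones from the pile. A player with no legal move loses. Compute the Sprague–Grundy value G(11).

n :  0  1  2  3  4  5  6  7  8  9 10 11
G :  0  0  0  1  1  1  0  2  2  1  3  3

3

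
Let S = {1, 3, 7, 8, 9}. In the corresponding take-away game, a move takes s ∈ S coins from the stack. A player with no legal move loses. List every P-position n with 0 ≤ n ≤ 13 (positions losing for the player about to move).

G(0) = 0
G(1) = mex{0} = 1
G(2) = mex{1} = 0
G(3) = mex{0,0} = 1
G(4) = mex{1,1} = 0
G(5) = mex{0,0} = 1
G(6) = mex{1,1} = 0
G(7) = mex{0,0,0} = 1
G(8) = mex{1,1,1,0} = 2
G(9) = mex{2,0,0,1,0} = 3
G(10) = mex{3,1,1,0,1} = 2
G(11) = mex{2,2,0,1,0} = 3
G(12) = mex{3,3,1,0,1} = 2
G(13) = mex{2,2,0,1,0} = 3
P-positions are exactly the n with G(n) = 0.

0, 2, 4, 6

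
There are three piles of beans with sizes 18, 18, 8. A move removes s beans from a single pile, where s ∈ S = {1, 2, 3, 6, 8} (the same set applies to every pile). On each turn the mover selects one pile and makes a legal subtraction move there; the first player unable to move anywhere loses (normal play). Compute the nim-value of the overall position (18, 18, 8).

All piles use S = {1, 2, 3, 6, 8}:
G(0) = 0
G(1) = mex{0} = 1
G(2) = mex{1,0} = 2
G(3) = mex{2,1,0} = 3
G(4) = mex{3,2,1} = 0
G(5) = mex{0,3,2} = 1
G(6) = mex{1,0,3,0} = 2
G(7) = mex{2,1,0,1} = 3
G(8) = mex{3,2,1,2,0} = 4
G(9) = mex{4,3,2,3,1} = 0
G(10) = mex{0,4,3,0,2} = 1
G(11) = mex{1,0,4,1,3} = 2
G(12) = mex{2,1,0,2,0} = 3
G(13) = mex{3,2,1,3,1} = 0
G(14) = mex{0,3,2,4,2} = 1
G(15) = mex{1,0,3,0,3} = 2
G(16) = mex{2,1,0,1,4} = 3
G(17) = mex{3,2,1,2,0} = 4
G(18) = mex{4,3,2,3,1} = 0
Pile A: G(18) = 0.
Pile B: G(18) = 0.
Pile C: G(8) = 4.
Combined Grundy value = 0 ⊕ 0 ⊕ 4 = 4.

4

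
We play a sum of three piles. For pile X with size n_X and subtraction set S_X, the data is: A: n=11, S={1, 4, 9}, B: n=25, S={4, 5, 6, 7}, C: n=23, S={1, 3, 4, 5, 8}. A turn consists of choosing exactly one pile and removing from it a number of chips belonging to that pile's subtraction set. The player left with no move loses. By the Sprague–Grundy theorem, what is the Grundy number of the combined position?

2

Pile A, S = {1, 4, 9}:
G(0) = 0
G(1) = mex{0} = 1
G(2) = mex{1} = 0
G(3) = mex{0} = 1
G(4) = mex{1,0} = 2
G(5) = mex{2,1} = 0
G(6) = mex{0,0} = 1
G(7) = mex{1,1} = 0
G(8) = mex{0,2} = 1
G(9) = mex{1,0,0} = 2
G(10) = mex{2,1,1} = 0
G(11) = mex{0,0,0} = 1
G_A(11) = 1.
Pile B, S = {4, 5, 6, 7}:
G(0) = 0
G(1) = mex{} = 0
G(2) = mex{} = 0
G(3) = mex{} = 0
G(4) = mex{0} = 1
G(5) = mex{0,0} = 1
G(6) = mex{0,0,0} = 1
G(7) = mex{0,0,0,0} = 1
G(8) = mex{1,0,0,0} = 2
G(9) = mex{1,1,0,0} = 2
G(10) = mex{1,1,1,0} = 2
G(11) = mex{1,1,1,1} = 0
G(12) = mex{2,1,1,1} = 0
G(13) = mex{2,2,1,1} = 0
G(14) = mex{2,2,2,1} = 0
G(15) = mex{0,2,2,2} = 1
G(16) = mex{0,0,2,2} = 1
G(17) = mex{0,0,0,2} = 1
G(18) = mex{0,0,0,0} = 1
G(19) = mex{1,0,0,0} = 2
G(20) = mex{1,1,0,0} = 2
G(21) = mex{1,1,1,0} = 2
G(22) = mex{1,1,1,1} = 0
G(23) = mex{2,1,1,1} = 0
G(24) = mex{2,2,1,1} = 0
G(25) = mex{2,2,2,1} = 0
G_B(25) = 0.
Pile C, S = {1, 3, 4, 5, 8}:
n :  0  1  2  3  4  5  6  7  8  9 10 11 12 13 14 15 16 17 18 19 20 21 22 23
G :  0  1  0  1  2  3  2  3  4  0  1  0  1  2  3  2  3  4  0  1  0  1  2  3
G_C(23) = 3.
Combined Grundy value = 1 ⊕ 0 ⊕ 3 = 2.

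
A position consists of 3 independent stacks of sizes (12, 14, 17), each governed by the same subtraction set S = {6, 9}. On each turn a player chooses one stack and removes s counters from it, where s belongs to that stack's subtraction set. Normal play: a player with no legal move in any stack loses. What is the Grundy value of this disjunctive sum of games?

All stacks use S = {6, 9}:
n :  0  1  2  3  4  5  6  7  8  9 10 11 12 13 14 15 16 17
G :  0  0  0  0  0  0  1  1  1  1  1  1  2  2  2  0  0  0
Stack A: G(12) = 2.
Stack B: G(14) = 2.
Stack C: G(17) = 0.
Combined Grundy value = 2 ⊕ 2 ⊕ 0 = 0.

0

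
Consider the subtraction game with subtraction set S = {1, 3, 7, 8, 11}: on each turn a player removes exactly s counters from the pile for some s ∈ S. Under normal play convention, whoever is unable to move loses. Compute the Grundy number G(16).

0

n :  0  1  2  3  4  5  6  7  8  9 10 11 12 13 14 15 16
G :  0  1  0  1  0  1  0  1  2  3  2  3  2  3  2  3  0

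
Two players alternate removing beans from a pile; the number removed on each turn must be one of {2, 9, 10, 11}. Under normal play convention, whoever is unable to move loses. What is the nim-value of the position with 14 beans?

3

n :  0  1  2  3  4  5  6  7  8  9 10 11 12 13 14
G :  0  0  1  1  0  0  1  1  0  2  1  3  2  2  3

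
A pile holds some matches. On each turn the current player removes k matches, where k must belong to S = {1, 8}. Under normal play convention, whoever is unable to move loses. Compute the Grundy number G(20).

n :  0  1  2  3  4  5  6  7  8  9 10 11 12 13 14 15 16 17 18 19 20
G :  0  1  0  1  0  1  0  1  2  0  1  0  1  0  1  0  1  2  0  1  0

0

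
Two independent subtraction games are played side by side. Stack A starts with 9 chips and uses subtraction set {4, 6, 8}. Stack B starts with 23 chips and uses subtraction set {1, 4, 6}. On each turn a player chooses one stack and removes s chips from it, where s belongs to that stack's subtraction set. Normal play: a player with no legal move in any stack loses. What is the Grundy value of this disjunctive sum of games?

3

Stack A, S = {4, 6, 8}:
G(0) = 0
G(1) = mex{} = 0
G(2) = mex{} = 0
G(3) = mex{} = 0
G(4) = mex{0} = 1
G(5) = mex{0} = 1
G(6) = mex{0,0} = 1
G(7) = mex{0,0} = 1
G(8) = mex{1,0,0} = 2
G(9) = mex{1,0,0} = 2
G_A(9) = 2.
Stack B, S = {1, 4, 6}:
n :  0  1  2  3  4  5  6  7  8  9 10 11 12 13 14 15 16 17 18 19 20 21 22 23
G :  0  1  0  1  2  0  1  0  1  2  0  1  0  1  2  0  1  0  1  2  0  1  0  1
G_B(23) = 1.
Combined Grundy value = 2 ⊕ 1 = 3.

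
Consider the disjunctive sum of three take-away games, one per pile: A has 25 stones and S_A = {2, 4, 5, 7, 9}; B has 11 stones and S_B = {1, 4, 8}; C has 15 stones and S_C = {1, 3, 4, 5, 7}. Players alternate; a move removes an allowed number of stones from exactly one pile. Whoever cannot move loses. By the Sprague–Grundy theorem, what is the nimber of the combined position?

0

Pile A, S = {2, 4, 5, 7, 9}:
G(0) = 0
G(1) = mex{} = 0
G(2) = mex{0} = 1
G(3) = mex{0} = 1
G(4) = mex{1,0} = 2
G(5) = mex{1,0,0} = 2
G(6) = mex{2,1,0} = 3
G(7) = mex{2,1,1,0} = 3
G(8) = mex{3,2,1,0} = 4
G(9) = mex{3,2,2,1,0} = 4
G(10) = mex{4,3,2,1,0} = 5
G(11) = mex{4,3,3,2,1} = 0
G(12) = mex{5,4,3,2,1} = 0
G(13) = mex{0,4,4,3,2} = 1
G(14) = mex{0,5,4,3,2} = 1
G(15) = mex{1,0,5,4,3} = 2
G(16) = mex{1,0,0,4,3} = 2
G(17) = mex{2,1,0,5,4} = 3
G(18) = mex{2,1,1,0,4} = 3
G(19) = mex{3,2,1,0,5} = 4
G(20) = mex{3,2,2,1,0} = 4
G(21) = mex{4,3,2,1,0} = 5
G(22) = mex{4,3,3,2,1} = 0
G(23) = mex{5,4,3,2,1} = 0
G(24) = mex{0,4,4,3,2} = 1
G(25) = mex{0,5,4,3,2} = 1
G_A(25) = 1.
Pile B, S = {1, 4, 8}:
n :  0  1  2  3  4  5  6  7  8  9 10 11
G :  0  1  0  1  2  0  1  0  1  2  3  2
G_B(11) = 2.
Pile C, S = {1, 3, 4, 5, 7}:
n :  0  1  2  3  4  5  6  7  8  9 10 11 12 13 14 15
G :  0  1  0  1  2  3  2  3  0  1  0  1  2  3  2  3
G_C(15) = 3.
Combined Grundy value = 1 ⊕ 2 ⊕ 3 = 0.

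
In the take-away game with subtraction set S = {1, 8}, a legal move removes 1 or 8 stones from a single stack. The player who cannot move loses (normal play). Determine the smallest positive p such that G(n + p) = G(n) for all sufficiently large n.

G(0) = 0
G(1) = mex{0} = 1
G(2) = mex{1} = 0
G(3) = mex{0} = 1
G(4) = mex{1} = 0
G(5) = mex{0} = 1
G(6) = mex{1} = 0
G(7) = mex{0} = 1
G(8) = mex{1,0} = 2
G(9) = mex{2,1} = 0
G(10) = mex{0,0} = 1
G(11) = mex{1,1} = 0
G(12) = mex{0,0} = 1
G(13) = mex{1,1} = 0
G(14) = mex{0,0} = 1
G(15) = mex{1,1} = 0
G(16) = mex{0,2} = 1
G(17) = mex{1,0} = 2
G(18) = mex{2,1} = 0
G(19) = mex{0,0} = 1
G(n+9) = G(n) holds for n = 0,…,7 (a full window of length max(S) = 8), so the sequence is purely periodic with period 9.

9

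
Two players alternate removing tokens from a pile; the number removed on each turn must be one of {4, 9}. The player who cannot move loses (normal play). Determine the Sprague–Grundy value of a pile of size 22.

n :  0  1  2  3  4  5  6  7  8  9 10 11 12 13 14 15 16 17 18 19 20 21 22
G :  0  0  0  0  1  1  1  1  0  2  2  2  1  0  0  0  0  1  1  1  1  0  2

2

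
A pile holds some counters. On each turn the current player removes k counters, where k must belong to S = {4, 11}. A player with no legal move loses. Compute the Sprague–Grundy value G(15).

0

G(0) = 0
G(1) = mex{} = 0
G(2) = mex{} = 0
G(3) = mex{} = 0
G(4) = mex{0} = 1
G(5) = mex{0} = 1
G(6) = mex{0} = 1
G(7) = mex{0} = 1
G(8) = mex{1} = 0
G(9) = mex{1} = 0
G(10) = mex{1} = 0
G(11) = mex{1,0} = 2
G(12) = mex{0,0} = 1
G(13) = mex{0,0} = 1
G(14) = mex{0,0} = 1
G(15) = mex{2,1} = 0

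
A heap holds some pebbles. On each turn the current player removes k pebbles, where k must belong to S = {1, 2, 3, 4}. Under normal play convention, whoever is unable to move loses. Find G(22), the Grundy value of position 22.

2

G(0) = 0
G(1) = mex{0} = 1
G(2) = mex{1,0} = 2
G(3) = mex{2,1,0} = 3
G(4) = mex{3,2,1,0} = 4
G(5) = mex{4,3,2,1} = 0
G(6) = mex{0,4,3,2} = 1
G(7) = mex{1,0,4,3} = 2
G(8) = mex{2,1,0,4} = 3
G(9) = mex{3,2,1,0} = 4
G(10) = mex{4,3,2,1} = 0
G(11) = mex{0,4,3,2} = 1
G(12) = mex{1,0,4,3} = 2
G(13) = mex{2,1,0,4} = 3
G(14) = mex{3,2,1,0} = 4
G(15) = mex{4,3,2,1} = 0
G(16) = mex{0,4,3,2} = 1
G(17) = mex{1,0,4,3} = 2
G(18) = mex{2,1,0,4} = 3
G(19) = mex{3,2,1,0} = 4
G(20) = mex{4,3,2,1} = 0
G(21) = mex{0,4,3,2} = 1
G(22) = mex{1,0,4,3} = 2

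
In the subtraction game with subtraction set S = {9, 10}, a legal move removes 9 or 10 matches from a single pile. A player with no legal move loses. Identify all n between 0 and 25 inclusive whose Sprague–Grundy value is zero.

n :  0  1  2  3  4  5  6  7  8  9 10 11 12 13 14 15 16 17 18 19 20 21 22 23 24 25
G :  0  0  0  0  0  0  0  0  0  1  1  1  1  1  1  1  1  1  2  0  0  0  0  0  0  0
P-positions are exactly the n with G(n) = 0.

0, 1, 2, 3, 4, 5, 6, 7, 8, 19, 20, 21, 22, 23, 24, 25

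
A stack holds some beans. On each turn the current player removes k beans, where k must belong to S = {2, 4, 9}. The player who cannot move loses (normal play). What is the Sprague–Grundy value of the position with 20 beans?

G(0) = 0
G(1) = mex{} = 0
G(2) = mex{0} = 1
G(3) = mex{0} = 1
G(4) = mex{1,0} = 2
G(5) = mex{1,0} = 2
G(6) = mex{2,1} = 0
G(7) = mex{2,1} = 0
G(8) = mex{0,2} = 1
G(9) = mex{0,2,0} = 1
G(10) = mex{1,0,0} = 2
G(11) = mex{1,0,1} = 2
G(12) = mex{2,1,1} = 0
G(13) = mex{2,1,2} = 0
G(14) = mex{0,2,2} = 1
G(15) = mex{0,2,0} = 1
G(16) = mex{1,0,0} = 2
G(17) = mex{1,0,1} = 2
G(18) = mex{2,1,1} = 0
G(19) = mex{2,1,2} = 0
G(20) = mex{0,2,2} = 1

1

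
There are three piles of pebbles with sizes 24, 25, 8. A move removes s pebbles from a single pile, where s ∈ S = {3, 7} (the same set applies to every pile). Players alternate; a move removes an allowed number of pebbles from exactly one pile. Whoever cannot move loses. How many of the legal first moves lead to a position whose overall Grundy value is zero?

1

All piles use S = {3, 7}:
n :  0  1  2  3  4  5  6  7  8  9 10 11 12 13 14 15 16 17 18 19 20 21 22 23 24 25
G :  0  0  0  1  1  1  0  2  2  1  0  0  0  1  1  1  0  2  2  1  0  0  0  1  1  1
Pile A: G(24) = 1.
Pile B: G(25) = 1.
Pile C: G(8) = 2.
Combined Grundy value = 1 ⊕ 1 ⊕ 2 = 2.
A winning move leaves total XOR = 0, i.e. changes one component's Grundy value g to g ⊕ X where X is the current total.
Pile A: need g' = 1⊕2 = 3. Options: 24−3→G=0, 24−7→G=2. Hits: 0.
Pile B: need g' = 1⊕2 = 3. Options: 25−3→G=0, 25−7→G=2. Hits: 0.
Pile C: need g' = 2⊕2 = 0. Options: 8−3→G=1, 8−7→G=0. Hits: 1.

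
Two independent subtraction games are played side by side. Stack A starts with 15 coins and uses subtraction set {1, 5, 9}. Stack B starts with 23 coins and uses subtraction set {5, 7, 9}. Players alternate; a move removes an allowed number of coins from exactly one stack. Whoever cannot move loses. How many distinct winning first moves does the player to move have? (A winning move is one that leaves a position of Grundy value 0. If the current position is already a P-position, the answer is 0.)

0

Stack A, S = {1, 5, 9}:
G(0) = 0
G(1) = mex{0} = 1
G(2) = mex{1} = 0
G(3) = mex{0} = 1
G(4) = mex{1} = 0
G(5) = mex{0,0} = 1
G(6) = mex{1,1} = 0
G(7) = mex{0,0} = 1
G(8) = mex{1,1} = 0
G(9) = mex{0,0,0} = 1
G(10) = mex{1,1,1} = 0
G(11) = mex{0,0,0} = 1
G(12) = mex{1,1,1} = 0
G(13) = mex{0,0,0} = 1
G(14) = mex{1,1,1} = 0
G(15) = mex{0,0,0} = 1
G_A(15) = 1.
Stack B, S = {5, 7, 9}:
n :  0  1  2  3  4  5  6  7  8  9 10 11 12 13 14 15 16 17 18 19 20 21 22 23
G :  0  0  0  0  0  1  1  1  1  1  2  2  2  2  0  0  0  0  0  1  1  1  1  1
G_B(23) = 1.
Combined Grundy value = 1 ⊕ 1 = 0.
A winning move leaves total XOR = 0, i.e. changes one component's Grundy value g to g ⊕ X where X is the current total.
Stack A: target g' = 1⊕0 = 1, but every legal move changes the Grundy value (mex property), so 0 moves.
Stack B: target g' = 1⊕0 = 1, but every legal move changes the Grundy value (mex property), so 0 moves.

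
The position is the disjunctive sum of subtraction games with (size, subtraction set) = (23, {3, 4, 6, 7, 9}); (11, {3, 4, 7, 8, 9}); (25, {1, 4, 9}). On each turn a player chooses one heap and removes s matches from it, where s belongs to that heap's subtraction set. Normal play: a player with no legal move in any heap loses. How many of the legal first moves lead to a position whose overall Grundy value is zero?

Heap A, S = {3, 4, 6, 7, 9}:
G(0) = 0
G(1) = mex{} = 0
G(2) = mex{} = 0
G(3) = mex{0} = 1
G(4) = mex{0,0} = 1
G(5) = mex{0,0} = 1
G(6) = mex{1,0,0} = 2
G(7) = mex{1,1,0,0} = 2
G(8) = mex{1,1,0,0} = 2
G(9) = mex{2,1,1,0,0} = 3
G(10) = mex{2,2,1,1,0} = 3
G(11) = mex{2,2,1,1,0} = 3
G(12) = mex{3,2,2,1,1} = 0
G(13) = mex{3,3,2,2,1} = 0
G(14) = mex{3,3,2,2,1} = 0
G(15) = mex{0,3,3,2,2} = 1
G(16) = mex{0,0,3,3,2} = 1
G(17) = mex{0,0,3,3,2} = 1
G(18) = mex{1,0,0,3,3} = 2
G(19) = mex{1,1,0,0,3} = 2
G(20) = mex{1,1,0,0,3} = 2
G(21) = mex{2,1,1,0,0} = 3
G(22) = mex{2,2,1,1,0} = 3
G(23) = mex{2,2,1,1,0} = 3
G_A(23) = 3.
Heap B, S = {3, 4, 7, 8, 9}:
G(0) = 0
G(1) = mex{} = 0
G(2) = mex{} = 0
G(3) = mex{0} = 1
G(4) = mex{0,0} = 1
G(5) = mex{0,0} = 1
G(6) = mex{1,0} = 2
G(7) = mex{1,1,0} = 2
G(8) = mex{1,1,0,0} = 2
G(9) = mex{2,1,0,0,0} = 3
G(10) = mex{2,2,1,0,0} = 3
G(11) = mex{2,2,1,1,0} = 3
G_B(11) = 3.
Heap C, S = {1, 4, 9}:
G(0) = 0
G(1) = mex{0} = 1
G(2) = mex{1} = 0
G(3) = mex{0} = 1
G(4) = mex{1,0} = 2
G(5) = mex{2,1} = 0
G(6) = mex{0,0} = 1
G(7) = mex{1,1} = 0
G(8) = mex{0,2} = 1
G(9) = mex{1,0,0} = 2
G(10) = mex{2,1,1} = 0
G(11) = mex{0,0,0} = 1
G(12) = mex{1,1,1} = 0
G(13) = mex{0,2,2} = 1
G(14) = mex{1,0,0} = 2
G(15) = mex{2,1,1} = 0
G(16) = mex{0,0,0} = 1
G(17) = mex{1,1,1} = 0
G(18) = mex{0,2,2} = 1
G(19) = mex{1,0,0} = 2
G(20) = mex{2,1,1} = 0
G(21) = mex{0,0,0} = 1
G(22) = mex{1,1,1} = 0
G(23) = mex{0,2,2} = 1
G(24) = mex{1,0,0} = 2
G(25) = mex{2,1,1} = 0
G_C(25) = 0.
Combined Grundy value = 3 ⊕ 3 ⊕ 0 = 0.
A winning move leaves total XOR = 0, i.e. changes one component's Grundy value g to g ⊕ X where X is the current total.
Heap A: target g' = 3⊕0 = 3, but every legal move changes the Grundy value (mex property), so 0 moves.
Heap B: target g' = 3⊕0 = 3, but every legal move changes the Grundy value (mex property), so 0 moves.
Heap C: target g' = 0⊕0 = 0, but every legal move changes the Grundy value (mex property), so 0 moves.

0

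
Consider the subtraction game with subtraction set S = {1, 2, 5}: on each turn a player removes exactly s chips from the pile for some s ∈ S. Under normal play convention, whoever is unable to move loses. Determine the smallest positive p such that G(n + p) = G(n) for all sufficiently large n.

3

n :  0  1  2  3  4  5  6  7  8  9 10 11 12 13 14
G :  0  1  2  0  1  2  0  1  2  0  1  2  0  1  2
G(n+3) = G(n) holds for n = 0,…,4 (a full window of length max(S) = 5), so the sequence is purely periodic with period 3.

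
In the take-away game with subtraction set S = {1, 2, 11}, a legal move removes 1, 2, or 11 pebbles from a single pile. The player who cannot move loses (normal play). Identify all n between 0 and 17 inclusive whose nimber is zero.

0, 3, 6, 9, 12, 15

G(0) = 0
G(1) = mex{0} = 1
G(2) = mex{1,0} = 2
G(3) = mex{2,1} = 0
G(4) = mex{0,2} = 1
G(5) = mex{1,0} = 2
G(6) = mex{2,1} = 0
G(7) = mex{0,2} = 1
G(8) = mex{1,0} = 2
G(9) = mex{2,1} = 0
G(10) = mex{0,2} = 1
G(11) = mex{1,0,0} = 2
G(12) = mex{2,1,1} = 0
G(13) = mex{0,2,2} = 1
G(14) = mex{1,0,0} = 2
G(15) = mex{2,1,1} = 0
G(16) = mex{0,2,2} = 1
G(17) = mex{1,0,0} = 2
P-positions are exactly the n with G(n) = 0.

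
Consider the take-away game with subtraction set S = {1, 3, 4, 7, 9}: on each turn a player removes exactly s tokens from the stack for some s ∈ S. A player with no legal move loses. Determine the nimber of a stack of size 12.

G(0) = 0
G(1) = mex{0} = 1
G(2) = mex{1} = 0
G(3) = mex{0,0} = 1
G(4) = mex{1,1,0} = 2
G(5) = mex{2,0,1} = 3
G(6) = mex{3,1,0} = 2
G(7) = mex{2,2,1,0} = 3
G(8) = mex{3,3,2,1} = 0
G(9) = mex{0,2,3,0,0} = 1
G(10) = mex{1,3,2,1,1} = 0
G(11) = mex{0,0,3,2,0} = 1
G(12) = mex{1,1,0,3,1} = 2

2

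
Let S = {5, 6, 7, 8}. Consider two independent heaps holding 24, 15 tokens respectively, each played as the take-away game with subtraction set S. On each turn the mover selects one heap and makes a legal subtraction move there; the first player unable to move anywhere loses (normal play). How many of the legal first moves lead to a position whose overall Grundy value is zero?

All heaps use S = {5, 6, 7, 8}:
G(0) = 0
G(1) = mex{} = 0
G(2) = mex{} = 0
G(3) = mex{} = 0
G(4) = mex{} = 0
G(5) = mex{0} = 1
G(6) = mex{0,0} = 1
G(7) = mex{0,0,0} = 1
G(8) = mex{0,0,0,0} = 1
G(9) = mex{0,0,0,0} = 1
G(10) = mex{1,0,0,0} = 2
G(11) = mex{1,1,0,0} = 2
G(12) = mex{1,1,1,0} = 2
G(13) = mex{1,1,1,1} = 0
G(14) = mex{1,1,1,1} = 0
G(15) = mex{2,1,1,1} = 0
G(16) = mex{2,2,1,1} = 0
G(17) = mex{2,2,2,1} = 0
G(18) = mex{0,2,2,2} = 1
G(19) = mex{0,0,2,2} = 1
G(20) = mex{0,0,0,2} = 1
G(21) = mex{0,0,0,0} = 1
G(22) = mex{0,0,0,0} = 1
G(23) = mex{1,0,0,0} = 2
G(24) = mex{1,1,0,0} = 2
Heap A: G(24) = 2.
Heap B: G(15) = 0.
Combined Grundy value = 2 ⊕ 0 = 2.
A winning move leaves total XOR = 0, i.e. changes one component's Grundy value g to g ⊕ X where X is the current total.
Heap A: need g' = 2⊕2 = 0. Options: 24−5→G=1, 24−6→G=1, 24−7→G=0, 24−8→G=0. Hits: 2.
Heap B: need g' = 0⊕2 = 2. Options: 15−5→G=2, 15−6→G=1, 15−7→G=1, 15−8→G=1. Hits: 1.

3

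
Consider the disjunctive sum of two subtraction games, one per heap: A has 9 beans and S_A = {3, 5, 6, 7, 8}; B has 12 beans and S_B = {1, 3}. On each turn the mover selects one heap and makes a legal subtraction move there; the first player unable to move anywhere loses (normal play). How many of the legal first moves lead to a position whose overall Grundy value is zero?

Heap A, S = {3, 5, 6, 7, 8}:
n : 0 1 2 3 4 5 6 7 8 9
G : 0 0 0 1 1 1 2 2 2 3
G_A(9) = 3.
Heap B, S = {1, 3}:
n :  0  1  2  3  4  5  6  7  8  9 10 11 12
G :  0  1  0  1  0  1  0  1  0  1  0  1  0
G_B(12) = 0.
Combined Grundy value = 3 ⊕ 0 = 3.
A winning move leaves total XOR = 0, i.e. changes one component's Grundy value g to g ⊕ X where X is the current total.
Heap A: need g' = 3⊕3 = 0. Options: 9−3→G=2, 9−5→G=1, 9−6→G=1, 9−7→G=0, 9−8→G=0. Hits: 2.
Heap B: need g' = 0⊕3 = 3. Options: 12−1→G=1, 12−3→G=1. Hits: 0.

2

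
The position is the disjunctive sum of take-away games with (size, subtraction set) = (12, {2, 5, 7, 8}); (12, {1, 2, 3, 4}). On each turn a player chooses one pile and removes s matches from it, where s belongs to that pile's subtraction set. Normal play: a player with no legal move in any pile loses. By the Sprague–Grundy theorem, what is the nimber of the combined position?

Pile A, S = {2, 5, 7, 8}:
G(0) = 0
G(1) = mex{} = 0
G(2) = mex{0} = 1
G(3) = mex{0} = 1
G(4) = mex{1} = 0
G(5) = mex{1,0} = 2
G(6) = mex{0,0} = 1
G(7) = mex{2,1,0} = 3
G(8) = mex{1,1,0,0} = 2
G(9) = mex{3,0,1,0} = 2
G(10) = mex{2,2,1,1} = 0
G(11) = mex{2,1,0,1} = 3
G(12) = mex{0,3,2,0} = 1
G_A(12) = 1.
Pile B, S = {1, 2, 3, 4}:
n :  0  1  2  3  4  5  6  7  8  9 10 11 12
G :  0  1  2  3  4  0  1  2  3  4  0  1  2
G_B(12) = 2.
Combined Grundy value = 1 ⊕ 2 = 3.

3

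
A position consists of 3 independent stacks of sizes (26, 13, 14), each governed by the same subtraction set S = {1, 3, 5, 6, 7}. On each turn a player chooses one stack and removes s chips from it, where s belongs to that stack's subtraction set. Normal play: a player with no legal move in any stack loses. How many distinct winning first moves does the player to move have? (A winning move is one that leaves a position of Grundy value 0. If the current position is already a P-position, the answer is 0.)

All stacks use S = {1, 3, 5, 6, 7}:
G(0) = 0
G(1) = mex{0} = 1
G(2) = mex{1} = 0
G(3) = mex{0,0} = 1
G(4) = mex{1,1} = 0
G(5) = mex{0,0,0} = 1
G(6) = mex{1,1,1,0} = 2
G(7) = mex{2,0,0,1,0} = 3
G(8) = mex{3,1,1,0,1} = 2
G(9) = mex{2,2,0,1,0} = 3
G(10) = mex{3,3,1,0,1} = 2
G(11) = mex{2,2,2,1,0} = 3
G(12) = mex{3,3,3,2,1} = 0
G(13) = mex{0,2,2,3,2} = 1
G(14) = mex{1,3,3,2,3} = 0
G(15) = mex{0,0,2,3,2} = 1
G(16) = mex{1,1,3,2,3} = 0
G(17) = mex{0,0,0,3,2} = 1
G(18) = mex{1,1,1,0,3} = 2
G(19) = mex{2,0,0,1,0} = 3
G(20) = mex{3,1,1,0,1} = 2
G(21) = mex{2,2,0,1,0} = 3
G(22) = mex{3,3,1,0,1} = 2
G(23) = mex{2,2,2,1,0} = 3
G(24) = mex{3,3,3,2,1} = 0
G(25) = mex{0,2,2,3,2} = 1
G(26) = mex{1,3,3,2,3} = 0
Stack A: G(26) = 0.
Stack B: G(13) = 1.
Stack C: G(14) = 0.
Combined Grundy value = 0 ⊕ 1 ⊕ 0 = 1.
A winning move leaves total XOR = 0, i.e. changes one component's Grundy value g to g ⊕ X where X is the current total.
Stack A: need g' = 0⊕1 = 1. Options: 26−1→G=1, 26−3→G=3, 26−5→G=3, 26−6→G=2, 26−7→G=3. Hits: 1.
Stack B: need g' = 1⊕1 = 0. Options: 13−1→G=0, 13−3→G=2, 13−5→G=2, 13−6→G=3, 13−7→G=2. Hits: 1.
Stack C: need g' = 0⊕1 = 1. Options: 14−1→G=1, 14−3→G=3, 14−5→G=3, 14−6→G=2, 14−7→G=3. Hits: 1.

3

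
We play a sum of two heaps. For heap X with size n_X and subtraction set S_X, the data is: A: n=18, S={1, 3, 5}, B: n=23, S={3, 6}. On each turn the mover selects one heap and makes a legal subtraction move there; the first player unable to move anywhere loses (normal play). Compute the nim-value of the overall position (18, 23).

Heap A, S = {1, 3, 5}:
n :  0  1  2  3  4  5  6  7  8  9 10 11 12 13 14 15 16 17 18
G :  0  1  0  1  0  1  0  1  0  1  0  1  0  1  0  1  0  1  0
G_A(18) = 0.
Heap B, S = {3, 6}:
G(0) = 0
G(1) = mex{} = 0
G(2) = mex{} = 0
G(3) = mex{0} = 1
G(4) = mex{0} = 1
G(5) = mex{0} = 1
G(6) = mex{1,0} = 2
G(7) = mex{1,0} = 2
G(8) = mex{1,0} = 2
G(9) = mex{2,1} = 0
G(10) = mex{2,1} = 0
G(11) = mex{2,1} = 0
G(12) = mex{0,2} = 1
G(13) = mex{0,2} = 1
G(14) = mex{0,2} = 1
G(15) = mex{1,0} = 2
G(16) = mex{1,0} = 2
G(17) = mex{1,0} = 2
G(18) = mex{2,1} = 0
G(19) = mex{2,1} = 0
G(20) = mex{2,1} = 0
G(21) = mex{0,2} = 1
G(22) = mex{0,2} = 1
G(23) = mex{0,2} = 1
G_B(23) = 1.
Combined Grundy value = 0 ⊕ 1 = 1.

1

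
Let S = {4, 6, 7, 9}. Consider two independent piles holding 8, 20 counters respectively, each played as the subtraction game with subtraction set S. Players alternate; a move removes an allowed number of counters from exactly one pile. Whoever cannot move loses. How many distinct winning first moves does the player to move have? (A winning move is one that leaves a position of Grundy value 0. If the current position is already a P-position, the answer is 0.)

All piles use S = {4, 6, 7, 9}:
G(0) = 0
G(1) = mex{} = 0
G(2) = mex{} = 0
G(3) = mex{} = 0
G(4) = mex{0} = 1
G(5) = mex{0} = 1
G(6) = mex{0,0} = 1
G(7) = mex{0,0,0} = 1
G(8) = mex{1,0,0} = 2
G(9) = mex{1,0,0,0} = 2
G(10) = mex{1,1,0,0} = 2
G(11) = mex{1,1,1,0} = 2
G(12) = mex{2,1,1,0} = 3
G(13) = mex{2,1,1,1} = 0
G(14) = mex{2,2,1,1} = 0
G(15) = mex{2,2,2,1} = 0
G(16) = mex{3,2,2,1} = 0
G(17) = mex{0,2,2,2} = 1
G(18) = mex{0,3,2,2} = 1
G(19) = mex{0,0,3,2} = 1
G(20) = mex{0,0,0,2} = 1
Pile A: G(8) = 2.
Pile B: G(20) = 1.
Combined Grundy value = 2 ⊕ 1 = 3.
A winning move leaves total XOR = 0, i.e. changes one component's Grundy value g to g ⊕ X where X is the current total.
Pile A: need g' = 2⊕3 = 1. Options: 8−4→G=1, 8−6→G=0, 8−7→G=0. Hits: 1.
Pile B: need g' = 1⊕3 = 2. Options: 20−4→G=0, 20−6→G=0, 20−7→G=0, 20−9→G=2. Hits: 1.

2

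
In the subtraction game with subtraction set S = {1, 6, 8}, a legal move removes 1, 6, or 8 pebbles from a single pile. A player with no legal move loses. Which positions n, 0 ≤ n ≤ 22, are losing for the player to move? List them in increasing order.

0, 2, 4, 7, 9, 11, 14, 16, 18, 21

G(0) = 0
G(1) = mex{0} = 1
G(2) = mex{1} = 0
G(3) = mex{0} = 1
G(4) = mex{1} = 0
G(5) = mex{0} = 1
G(6) = mex{1,0} = 2
G(7) = mex{2,1} = 0
G(8) = mex{0,0,0} = 1
G(9) = mex{1,1,1} = 0
G(10) = mex{0,0,0} = 1
G(11) = mex{1,1,1} = 0
G(12) = mex{0,2,0} = 1
G(13) = mex{1,0,1} = 2
G(14) = mex{2,1,2} = 0
G(15) = mex{0,0,0} = 1
G(16) = mex{1,1,1} = 0
G(17) = mex{0,0,0} = 1
G(18) = mex{1,1,1} = 0
G(19) = mex{0,2,0} = 1
G(20) = mex{1,0,1} = 2
G(21) = mex{2,1,2} = 0
G(22) = mex{0,0,0} = 1
P-positions are exactly the n with G(n) = 0.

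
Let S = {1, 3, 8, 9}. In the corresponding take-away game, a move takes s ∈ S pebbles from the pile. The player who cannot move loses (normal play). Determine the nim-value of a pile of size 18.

G(0) = 0
G(1) = mex{0} = 1
G(2) = mex{1} = 0
G(3) = mex{0,0} = 1
G(4) = mex{1,1} = 0
G(5) = mex{0,0} = 1
G(6) = mex{1,1} = 0
G(7) = mex{0,0} = 1
G(8) = mex{1,1,0} = 2
G(9) = mex{2,0,1,0} = 3
G(10) = mex{3,1,0,1} = 2
G(11) = mex{2,2,1,0} = 3
G(12) = mex{3,3,0,1} = 2
G(13) = mex{2,2,1,0} = 3
G(14) = mex{3,3,0,1} = 2
G(15) = mex{2,2,1,0} = 3
G(16) = mex{3,3,2,1} = 0
G(17) = mex{0,2,3,2} = 1
G(18) = mex{1,3,2,3} = 0

0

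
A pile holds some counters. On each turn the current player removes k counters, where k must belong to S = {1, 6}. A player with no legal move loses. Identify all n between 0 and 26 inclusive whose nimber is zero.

0, 2, 4, 7, 9, 11, 14, 16, 18, 21, 23, 25

G(0) = 0
G(1) = mex{0} = 1
G(2) = mex{1} = 0
G(3) = mex{0} = 1
G(4) = mex{1} = 0
G(5) = mex{0} = 1
G(6) = mex{1,0} = 2
G(7) = mex{2,1} = 0
G(8) = mex{0,0} = 1
G(9) = mex{1,1} = 0
G(10) = mex{0,0} = 1
G(11) = mex{1,1} = 0
G(12) = mex{0,2} = 1
G(13) = mex{1,0} = 2
G(14) = mex{2,1} = 0
G(15) = mex{0,0} = 1
G(16) = mex{1,1} = 0
G(17) = mex{0,0} = 1
G(18) = mex{1,1} = 0
G(19) = mex{0,2} = 1
G(20) = mex{1,0} = 2
G(21) = mex{2,1} = 0
G(22) = mex{0,0} = 1
G(23) = mex{1,1} = 0
G(24) = mex{0,0} = 1
G(25) = mex{1,1} = 0
G(26) = mex{0,2} = 1
P-positions are exactly the n with G(n) = 0.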